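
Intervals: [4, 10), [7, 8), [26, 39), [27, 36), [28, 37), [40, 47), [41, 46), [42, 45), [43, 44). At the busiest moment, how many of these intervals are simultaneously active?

Sweep endpoints in order; track running count of active intervals.
Peak of 4 reached at 43.

4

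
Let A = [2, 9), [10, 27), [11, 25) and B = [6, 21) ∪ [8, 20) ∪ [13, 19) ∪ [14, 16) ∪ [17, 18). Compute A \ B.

First set merges to [2, 9), [10, 27).
Second set merges to [6, 21).
[2, 9) \ B = [2, 6).
[10, 27) \ B = [21, 27).

[2, 6) ∪ [21, 27)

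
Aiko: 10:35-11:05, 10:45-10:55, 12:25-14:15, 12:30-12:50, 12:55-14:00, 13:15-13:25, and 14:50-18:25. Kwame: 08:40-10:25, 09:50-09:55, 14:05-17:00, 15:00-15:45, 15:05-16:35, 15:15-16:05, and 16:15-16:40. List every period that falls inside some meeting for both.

First set merges to 10:35-11:05, 12:25-14:15, 14:50-18:25.
Second set merges to 08:40-10:25, 14:05-17:00.
10:35-11:05: no overlap with the second set.
12:25-14:15 meets the second set on 14:05-14:15.
14:50-18:25 meets the second set on 14:50-17:00.

14:05-14:15, 14:50-17:00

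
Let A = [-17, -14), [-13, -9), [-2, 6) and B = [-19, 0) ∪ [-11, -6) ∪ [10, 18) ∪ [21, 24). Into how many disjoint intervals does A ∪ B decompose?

3

Merge the second list: [-19, 0), [10, 18), [21, 24).
A ∪ B = [-19, 6), [10, 18), [21, 24).
That is 3 disjoint pieces.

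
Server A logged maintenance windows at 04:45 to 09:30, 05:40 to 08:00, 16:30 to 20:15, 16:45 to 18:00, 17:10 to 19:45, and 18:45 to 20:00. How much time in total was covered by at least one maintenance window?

Merged: 04:45–09:30, 16:30–20:15.
Lengths: 4 h 45 min + 3 h 45 min = 8 h 30 min.

8 h 30 min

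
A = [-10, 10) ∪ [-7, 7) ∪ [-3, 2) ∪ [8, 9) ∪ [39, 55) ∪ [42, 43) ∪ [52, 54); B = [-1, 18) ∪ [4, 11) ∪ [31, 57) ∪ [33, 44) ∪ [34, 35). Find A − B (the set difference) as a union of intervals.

Merge the first list: [-10, 10), [39, 55).
Merge the second list: [-1, 18), [31, 57).
[-10, 10) minus B → [-10, -1).
[39, 55): fully covered by B → removed.

[-10, -1)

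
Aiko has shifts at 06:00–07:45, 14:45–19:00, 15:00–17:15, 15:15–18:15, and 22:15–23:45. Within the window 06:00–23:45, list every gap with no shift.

07:45-14:45, 19:00-22:15

The merged coverage is 06:00-07:45, 14:45-19:00, 22:15-23:45.
Complement within 06:00-23:45: 07:45-14:45, 19:00-22:15.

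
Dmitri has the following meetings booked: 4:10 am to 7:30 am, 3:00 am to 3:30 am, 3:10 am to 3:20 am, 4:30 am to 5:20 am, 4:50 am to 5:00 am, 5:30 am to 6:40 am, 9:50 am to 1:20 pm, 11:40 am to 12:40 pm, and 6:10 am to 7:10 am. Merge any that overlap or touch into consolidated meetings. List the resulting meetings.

3:00 am–3:30 am, 4:10 am–7:30 am, 9:50 am–1:20 pm

Sort by start: 3:00 am–3:30 am, 3:10 am–3:20 am, 4:10 am–7:30 am, 4:30 am–5:20 am, 4:50 am–5:00 am, 5:30 am–6:40 am, 6:10 am–7:10 am, 9:50 am–1:20 pm, 11:40 am–12:40 pm.
3:10 am–3:20 am overlaps/touches 3:00 am–3:30 am → extend to 3:00 am–3:30 am.
4:10 am–7:30 am is disjoint → start new block.
4:30 am–5:20 am overlaps/touches 4:10 am–7:30 am → extend to 4:10 am–7:30 am.
4:50 am–5:00 am overlaps/touches 4:10 am–7:30 am → extend to 4:10 am–7:30 am.
5:30 am–6:40 am overlaps/touches 4:10 am–7:30 am → extend to 4:10 am–7:30 am.
6:10 am–7:10 am overlaps/touches 4:10 am–7:30 am → extend to 4:10 am–7:30 am.
9:50 am–1:20 pm is disjoint → start new block.
11:40 am–12:40 pm overlaps/touches 9:50 am–1:20 pm → extend to 9:50 am–1:20 pm.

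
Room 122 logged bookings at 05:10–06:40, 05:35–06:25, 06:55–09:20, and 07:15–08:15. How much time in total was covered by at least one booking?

3 h 55 min

Merged: 05:10-06:40, 06:55-09:20.
Lengths: 1 h 30 min + 2 h 25 min = 3 h 55 min.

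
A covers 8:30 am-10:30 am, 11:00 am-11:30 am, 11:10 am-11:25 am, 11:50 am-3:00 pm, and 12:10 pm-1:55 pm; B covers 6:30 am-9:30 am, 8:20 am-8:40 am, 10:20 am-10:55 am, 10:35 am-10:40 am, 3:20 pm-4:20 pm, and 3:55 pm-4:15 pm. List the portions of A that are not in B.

Merge the first list: 8:30 am–10:30 am, 11:00 am–11:30 am, 11:50 am–3:00 pm.
Merge the second list: 6:30 am–9:30 am, 10:20 am–10:55 am, 3:20 pm–4:20 pm.
8:30 am–10:30 am minus B → 9:30 am–10:20 am.
11:00 am–11:30 am: no B overlap → unchanged.
11:50 am–3:00 pm: no B overlap → unchanged.

9:30 am–10:20 am, 11:00 am–11:30 am, 11:50 am–3:00 pm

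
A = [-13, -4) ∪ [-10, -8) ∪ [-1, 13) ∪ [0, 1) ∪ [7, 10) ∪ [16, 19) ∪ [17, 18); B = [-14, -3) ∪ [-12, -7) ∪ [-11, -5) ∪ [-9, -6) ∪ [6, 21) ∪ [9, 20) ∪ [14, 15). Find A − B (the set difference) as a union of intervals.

Merge the first list: [-13, -4), [-1, 13), [16, 19).
Merge the second list: [-14, -3), [6, 21).
[-13, -4) lies entirely inside B → drops out.
[-1, 13) with B removed leaves [-1, 6).
[16, 19) lies entirely inside B → drops out.

[-1, 6)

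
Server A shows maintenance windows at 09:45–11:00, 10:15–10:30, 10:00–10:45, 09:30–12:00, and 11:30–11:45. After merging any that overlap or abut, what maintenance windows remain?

09:30-12:00

Sort by start: 09:30-12:00, 09:45-11:00, 10:00-10:45, 10:15-10:30, 11:30-11:45.
09:45-11:00 overlaps/touches 09:30-12:00 → extend to 09:30-12:00.
10:00-10:45 overlaps/touches 09:30-12:00 → extend to 09:30-12:00.
10:15-10:30 overlaps/touches 09:30-12:00 → extend to 09:30-12:00.
11:30-11:45 overlaps/touches 09:30-12:00 → extend to 09:30-12:00.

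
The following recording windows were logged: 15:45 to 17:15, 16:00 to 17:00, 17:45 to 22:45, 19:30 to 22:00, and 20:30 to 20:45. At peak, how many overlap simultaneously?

Walk the sorted start/end points keeping a running depth.
The depth first hits 3 at 20:30.

3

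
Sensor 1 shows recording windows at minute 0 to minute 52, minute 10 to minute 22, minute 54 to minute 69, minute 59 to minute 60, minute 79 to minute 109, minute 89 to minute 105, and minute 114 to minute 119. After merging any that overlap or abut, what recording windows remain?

minute 0 to minute 52, minute 54 to minute 69, minute 79 to minute 109, minute 114 to minute 119

minute 10 to minute 22 overlaps/touches minute 0 to minute 52 → extend to minute 0 to minute 52.
minute 54 to minute 69 is disjoint → start new block.
minute 59 to minute 60 overlaps/touches minute 54 to minute 69 → extend to minute 54 to minute 69.
minute 79 to minute 109 is disjoint → start new block.
minute 89 to minute 105 overlaps/touches minute 79 to minute 109 → extend to minute 79 to minute 109.
minute 114 to minute 119 is disjoint → start new block.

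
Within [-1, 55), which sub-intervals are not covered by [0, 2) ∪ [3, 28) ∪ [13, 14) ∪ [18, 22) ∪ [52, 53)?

Covered (merged): [0, 2), [3, 28), [52, 53).
Complement within [-1, 55): [-1, 0), [2, 3), [28, 52), [53, 55).

[-1, 0) ∪ [2, 3) ∪ [28, 52) ∪ [53, 55)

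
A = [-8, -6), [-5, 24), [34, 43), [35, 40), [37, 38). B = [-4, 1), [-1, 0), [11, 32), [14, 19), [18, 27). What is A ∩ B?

Merge the first list: [-8, -6), [-5, 24), [34, 43).
Merge the second list: [-4, 1), [11, 32).
[-8, -6): no overlap with the second set.
[-5, 24) meets the second set on [-4, 1), [11, 24).
[34, 43): no overlap with the second set.

[-4, 1) ∪ [11, 24)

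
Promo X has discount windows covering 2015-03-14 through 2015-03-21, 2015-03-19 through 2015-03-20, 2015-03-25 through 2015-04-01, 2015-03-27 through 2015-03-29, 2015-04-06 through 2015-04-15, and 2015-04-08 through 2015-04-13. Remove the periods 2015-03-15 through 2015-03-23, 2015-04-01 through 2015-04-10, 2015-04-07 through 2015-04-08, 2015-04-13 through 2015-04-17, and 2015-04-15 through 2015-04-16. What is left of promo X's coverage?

2015-03-14 through 2015-03-14, 2015-03-25 through 2015-03-31, 2015-04-11 through 2015-04-12

A, merged: 2015-03-14 through 2015-03-21, 2015-03-25 through 2015-04-01, 2015-04-06 through 2015-04-15.
B, merged: 2015-03-15 through 2015-03-23, 2015-04-01 through 2015-04-10, 2015-04-13 through 2015-04-17.
2015-03-14 through 2015-03-21 minus B → 2015-03-14 through 2015-03-14.
2015-03-25 through 2015-04-01 minus B → 2015-03-25 through 2015-03-31.
2015-04-06 through 2015-04-15 minus B → 2015-04-11 through 2015-04-12.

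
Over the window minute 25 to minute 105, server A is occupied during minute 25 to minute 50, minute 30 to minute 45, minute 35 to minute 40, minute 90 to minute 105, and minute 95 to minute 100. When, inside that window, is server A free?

minute 50 to minute 90

After merging, the occupied span is minute 25 to minute 50, minute 90 to minute 105.
Complement within minute 25 to minute 105: minute 50 to minute 90.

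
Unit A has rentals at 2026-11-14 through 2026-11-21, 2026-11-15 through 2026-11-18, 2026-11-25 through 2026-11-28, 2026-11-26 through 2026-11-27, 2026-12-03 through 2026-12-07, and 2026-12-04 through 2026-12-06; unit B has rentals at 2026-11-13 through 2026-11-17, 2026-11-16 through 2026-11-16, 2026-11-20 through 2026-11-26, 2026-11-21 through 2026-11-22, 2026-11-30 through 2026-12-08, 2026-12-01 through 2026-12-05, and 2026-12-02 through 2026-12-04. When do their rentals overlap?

2026-11-14 through 2026-11-17, 2026-11-20 through 2026-11-21, 2026-11-25 through 2026-11-26, 2026-12-03 through 2026-12-07

Merge the first list: 2026-11-14 through 2026-11-21, 2026-11-25 through 2026-11-28, 2026-12-03 through 2026-12-07.
Merge the second list: 2026-11-13 through 2026-11-17, 2026-11-20 through 2026-11-26, 2026-11-30 through 2026-12-08.
2026-11-14 through 2026-11-21 overlaps B on 2026-11-14 through 2026-11-17, 2026-11-20 through 2026-11-21.
2026-11-25 through 2026-11-28 overlaps B on 2026-11-25 through 2026-11-26.
2026-12-03 through 2026-12-07 overlaps B on 2026-12-03 through 2026-12-07.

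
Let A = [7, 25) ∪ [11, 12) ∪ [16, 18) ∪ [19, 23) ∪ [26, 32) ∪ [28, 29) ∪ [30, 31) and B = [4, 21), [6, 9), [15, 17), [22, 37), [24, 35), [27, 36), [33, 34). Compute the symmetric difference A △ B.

A, merged: [7, 25), [26, 32).
B, merged: [4, 21), [22, 37).
A but not B: [21, 22).
B but not A: [4, 7), [25, 26), [32, 37).
Combining gives A △ B.

[4, 7) ∪ [21, 22) ∪ [25, 26) ∪ [32, 37)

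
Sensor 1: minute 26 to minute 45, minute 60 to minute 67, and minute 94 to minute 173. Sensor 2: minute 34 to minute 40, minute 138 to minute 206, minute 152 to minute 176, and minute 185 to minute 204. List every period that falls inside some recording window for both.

minute 34 to minute 40, minute 138 to minute 173

B, merged: minute 34 to minute 40, minute 138 to minute 206.
minute 26 to minute 45 ∩ B → minute 34 to minute 40.
minute 60 to minute 67 meets no B interval.
minute 94 to minute 173 ∩ B → minute 138 to minute 173.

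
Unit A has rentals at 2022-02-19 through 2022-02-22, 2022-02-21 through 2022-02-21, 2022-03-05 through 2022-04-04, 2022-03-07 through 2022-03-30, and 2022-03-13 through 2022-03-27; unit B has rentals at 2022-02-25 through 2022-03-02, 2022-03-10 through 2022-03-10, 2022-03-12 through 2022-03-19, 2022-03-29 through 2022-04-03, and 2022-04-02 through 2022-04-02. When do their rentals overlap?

2022-03-10 through 2022-03-10, 2022-03-12 through 2022-03-19, 2022-03-29 through 2022-04-03

Merge the first list: 2022-02-19 through 2022-02-22, 2022-03-05 through 2022-04-04.
Merge the second list: 2022-02-25 through 2022-03-02, 2022-03-10 through 2022-03-10, 2022-03-12 through 2022-03-19, 2022-03-29 through 2022-04-03.
2022-02-19 through 2022-02-22: no overlap with the second set.
2022-03-05 through 2022-04-04 meets the second set on 2022-03-10 through 2022-03-10, 2022-03-12 through 2022-03-19, 2022-03-29 through 2022-04-03.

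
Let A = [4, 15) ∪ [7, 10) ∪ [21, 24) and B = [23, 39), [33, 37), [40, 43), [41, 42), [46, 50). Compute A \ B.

[4, 15) ∪ [21, 23)

First set merges to [4, 15), [21, 24).
Second set merges to [23, 39), [40, 43), [46, 50).
[4, 15): no B overlap → unchanged.
[21, 24) minus B → [21, 23).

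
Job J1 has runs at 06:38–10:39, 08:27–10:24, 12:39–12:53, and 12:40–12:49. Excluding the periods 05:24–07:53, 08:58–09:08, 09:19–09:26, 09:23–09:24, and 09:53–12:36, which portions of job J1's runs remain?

First set merges to 06:38-10:39, 12:39-12:53.
Second set merges to 05:24-07:53, 08:58-09:08, 09:19-09:26, 09:53-12:36.
06:38-10:39 with B removed leaves 07:53-08:58, 09:08-09:19, 09:26-09:53.
12:39-12:53 is untouched.

07:53-08:58, 09:08-09:19, 09:26-09:53, 12:39-12:53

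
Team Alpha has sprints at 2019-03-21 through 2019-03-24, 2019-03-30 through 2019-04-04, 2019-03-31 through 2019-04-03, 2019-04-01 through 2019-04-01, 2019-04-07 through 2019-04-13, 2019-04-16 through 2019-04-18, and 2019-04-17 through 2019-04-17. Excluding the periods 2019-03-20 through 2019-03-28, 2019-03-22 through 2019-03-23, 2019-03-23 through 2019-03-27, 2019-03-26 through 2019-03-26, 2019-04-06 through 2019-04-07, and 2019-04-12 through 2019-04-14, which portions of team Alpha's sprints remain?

2019-03-30 through 2019-04-04, 2019-04-08 through 2019-04-11, 2019-04-16 through 2019-04-18

A, merged: 2019-03-21 through 2019-03-24, 2019-03-30 through 2019-04-04, 2019-04-07 through 2019-04-13, 2019-04-16 through 2019-04-18.
B, merged: 2019-03-20 through 2019-03-28, 2019-04-06 through 2019-04-07, 2019-04-12 through 2019-04-14.
2019-03-21 through 2019-03-24 lies entirely inside B → drops out.
2019-03-30 through 2019-04-04 is untouched.
2019-04-07 through 2019-04-13 with B removed leaves 2019-04-08 through 2019-04-11.
2019-04-16 through 2019-04-18 is untouched.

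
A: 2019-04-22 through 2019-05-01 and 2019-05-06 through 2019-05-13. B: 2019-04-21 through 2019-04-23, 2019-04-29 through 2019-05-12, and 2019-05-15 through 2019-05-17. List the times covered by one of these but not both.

A \ B = 2019-04-24 through 2019-04-28, 2019-05-13 through 2019-05-13.
B \ A = 2019-04-21 through 2019-04-21, 2019-05-02 through 2019-05-05, 2019-05-15 through 2019-05-17.
Union of the two gives the symmetric difference.

2019-04-21 through 2019-04-21, 2019-04-24 through 2019-04-28, 2019-05-02 through 2019-05-05, 2019-05-13 through 2019-05-13, 2019-05-15 through 2019-05-17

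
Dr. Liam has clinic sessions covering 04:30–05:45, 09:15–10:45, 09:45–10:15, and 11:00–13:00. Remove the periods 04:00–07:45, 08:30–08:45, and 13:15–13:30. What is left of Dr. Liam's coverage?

Merge the first list: 04:30-05:45, 09:15-10:45, 11:00-13:00.
04:30-05:45: fully covered by B → removed.
09:15-10:45: no B overlap → unchanged.
11:00-13:00: no B overlap → unchanged.

09:15-10:45, 11:00-13:00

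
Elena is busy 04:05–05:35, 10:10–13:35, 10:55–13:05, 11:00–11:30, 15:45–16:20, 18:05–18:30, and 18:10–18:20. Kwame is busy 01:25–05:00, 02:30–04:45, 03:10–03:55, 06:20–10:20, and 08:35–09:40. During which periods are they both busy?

04:05–05:00, 10:10–10:20

A, merged: 04:05–05:35, 10:10–13:35, 15:45–16:20, 18:05–18:30.
B, merged: 01:25–05:00, 06:20–10:20.
04:05–05:35 meets the second set on 04:05–05:00.
10:10–13:35 meets the second set on 10:10–10:20.
15:45–16:20: no overlap with the second set.
18:05–18:30: no overlap with the second set.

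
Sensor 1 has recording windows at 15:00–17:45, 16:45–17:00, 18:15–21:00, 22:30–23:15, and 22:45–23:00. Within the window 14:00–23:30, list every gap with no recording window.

The merged coverage is 15:00–17:45, 18:15–21:00, 22:30–23:15.
Uncovered inside 14:00–23:30: 14:00–15:00, 17:45–18:15, 21:00–22:30, 23:15–23:30.

14:00–15:00, 17:45–18:15, 21:00–22:30, 23:15–23:30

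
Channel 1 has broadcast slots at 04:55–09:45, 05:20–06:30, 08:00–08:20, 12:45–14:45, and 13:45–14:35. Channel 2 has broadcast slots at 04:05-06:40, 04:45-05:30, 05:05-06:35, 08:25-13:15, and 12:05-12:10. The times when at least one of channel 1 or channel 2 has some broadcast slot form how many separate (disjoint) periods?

A, merged: 04:55-09:45, 12:45-14:45.
B, merged: 04:05-06:40, 08:25-13:15.
A ∪ B = 04:05-14:45.
That is 1 disjoint piece.

1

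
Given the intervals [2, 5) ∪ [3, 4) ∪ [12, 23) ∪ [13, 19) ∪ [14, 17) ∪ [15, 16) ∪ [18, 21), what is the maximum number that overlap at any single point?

4

Sweep endpoints in order; track running count of active intervals.
Peak of 4 reached at 15.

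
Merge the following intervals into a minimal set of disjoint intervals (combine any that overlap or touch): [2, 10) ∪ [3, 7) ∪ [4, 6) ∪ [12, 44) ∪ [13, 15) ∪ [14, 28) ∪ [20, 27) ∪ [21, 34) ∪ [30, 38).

[2, 10) ∪ [12, 44)

[3, 7) overlaps/touches [2, 10) → extend to [2, 10).
[4, 6) overlaps/touches [2, 10) → extend to [2, 10).
[12, 44) is disjoint → start new block.
[13, 15) overlaps/touches [12, 44) → extend to [12, 44).
[14, 28) overlaps/touches [12, 44) → extend to [12, 44).
[20, 27) overlaps/touches [12, 44) → extend to [12, 44).
[21, 34) overlaps/touches [12, 44) → extend to [12, 44).
[30, 38) overlaps/touches [12, 44) → extend to [12, 44).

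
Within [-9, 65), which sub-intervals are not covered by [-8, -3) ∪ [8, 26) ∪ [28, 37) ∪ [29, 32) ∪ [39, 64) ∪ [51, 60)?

Covered (merged): [-8, -3), [8, 26), [28, 37), [39, 64).
Uncovered inside [-9, 65): [-9, -8), [-3, 8), [26, 28), [37, 39), [64, 65).

[-9, -8) ∪ [-3, 8) ∪ [26, 28) ∪ [37, 39) ∪ [64, 65)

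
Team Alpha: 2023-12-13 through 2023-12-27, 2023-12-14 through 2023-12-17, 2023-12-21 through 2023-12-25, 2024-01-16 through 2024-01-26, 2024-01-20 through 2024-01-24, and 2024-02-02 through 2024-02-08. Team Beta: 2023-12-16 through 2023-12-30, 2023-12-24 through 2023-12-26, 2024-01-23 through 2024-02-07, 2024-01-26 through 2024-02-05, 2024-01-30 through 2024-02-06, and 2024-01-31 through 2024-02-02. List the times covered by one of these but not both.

First set merges to 2023-12-13 through 2023-12-27, 2024-01-16 through 2024-01-26, 2024-02-02 through 2024-02-08.
Second set merges to 2023-12-16 through 2023-12-30, 2024-01-23 through 2024-02-07.
Only in the first: 2023-12-13 through 2023-12-15, 2024-01-16 through 2024-01-22, 2024-02-08 through 2024-02-08.
Only in the second: 2023-12-28 through 2023-12-30, 2024-01-27 through 2024-02-01.
Together these are the periods covered by exactly one.

2023-12-13 through 2023-12-15, 2023-12-28 through 2023-12-30, 2024-01-16 through 2024-01-22, 2024-01-27 through 2024-02-01, 2024-02-08 through 2024-02-08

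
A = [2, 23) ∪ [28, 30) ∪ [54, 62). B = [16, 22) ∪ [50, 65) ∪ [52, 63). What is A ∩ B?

[16, 22) ∪ [54, 62)

B, merged: [16, 22), [50, 65).
[2, 23) overlaps B on [16, 22).
[28, 30) falls entirely outside B.
[54, 62) overlaps B on [54, 62).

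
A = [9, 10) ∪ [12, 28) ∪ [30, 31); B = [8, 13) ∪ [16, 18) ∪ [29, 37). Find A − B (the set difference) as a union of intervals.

[13, 16) ∪ [18, 28)

[9, 10): fully covered by B → removed.
[12, 28) minus B → [13, 16), [18, 28).
[30, 31): fully covered by B → removed.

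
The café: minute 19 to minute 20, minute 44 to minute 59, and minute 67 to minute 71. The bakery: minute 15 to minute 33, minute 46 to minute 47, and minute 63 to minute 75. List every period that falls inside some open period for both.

minute 19 to minute 20, minute 46 to minute 47, minute 67 to minute 71

minute 19 to minute 20 overlaps B on minute 19 to minute 20.
minute 44 to minute 59 overlaps B on minute 46 to minute 47.
minute 67 to minute 71 overlaps B on minute 67 to minute 71.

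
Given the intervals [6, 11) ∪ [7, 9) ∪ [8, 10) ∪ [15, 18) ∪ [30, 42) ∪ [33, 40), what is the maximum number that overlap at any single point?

3

At 8, 3 of the intervals are simultaneously active.
No point has more.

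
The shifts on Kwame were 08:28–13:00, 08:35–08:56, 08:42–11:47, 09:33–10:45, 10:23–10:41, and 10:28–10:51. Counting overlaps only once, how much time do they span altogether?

4 h 32 min

Merged: 08:28–13:00.
Length: 4 h 32 min.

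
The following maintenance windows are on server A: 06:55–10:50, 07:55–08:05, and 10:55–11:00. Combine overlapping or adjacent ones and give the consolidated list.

07:55-08:05 overlaps/touches 06:55-10:50 → extend to 06:55-10:50.
10:55-11:00 is disjoint → start new block.

06:55-10:50, 10:55-11:00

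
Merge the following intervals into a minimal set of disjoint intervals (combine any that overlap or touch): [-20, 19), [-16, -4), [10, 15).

[-20, 19)

[-16, -4) overlaps/touches [-20, 19) → extend to [-20, 19).
[10, 15) overlaps/touches [-20, 19) → extend to [-20, 19).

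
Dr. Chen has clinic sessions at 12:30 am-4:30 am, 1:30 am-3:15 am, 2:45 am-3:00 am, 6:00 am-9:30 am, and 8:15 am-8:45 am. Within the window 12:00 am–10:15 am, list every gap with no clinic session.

After merging, the occupied span is 12:30 am-4:30 am, 6:00 am-9:30 am.
Gaps within 12:00 am-10:15 am: 12:00 am-12:30 am, 4:30 am-6:00 am, 9:30 am-10:15 am.

12:00 am-12:30 am, 4:30 am-6:00 am, 9:30 am-10:15 am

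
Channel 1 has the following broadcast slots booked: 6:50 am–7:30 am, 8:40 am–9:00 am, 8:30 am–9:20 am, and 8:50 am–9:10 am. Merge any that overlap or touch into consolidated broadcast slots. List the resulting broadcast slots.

Sort by start: 6:50 am-7:30 am, 8:30 am-9:20 am, 8:40 am-9:00 am, 8:50 am-9:10 am.
8:30 am-9:20 am is disjoint → start new block.
8:40 am-9:00 am overlaps/touches 8:30 am-9:20 am → extend to 8:30 am-9:20 am.
8:50 am-9:10 am overlaps/touches 8:30 am-9:20 am → extend to 8:30 am-9:20 am.

6:50 am-7:30 am, 8:30 am-9:20 am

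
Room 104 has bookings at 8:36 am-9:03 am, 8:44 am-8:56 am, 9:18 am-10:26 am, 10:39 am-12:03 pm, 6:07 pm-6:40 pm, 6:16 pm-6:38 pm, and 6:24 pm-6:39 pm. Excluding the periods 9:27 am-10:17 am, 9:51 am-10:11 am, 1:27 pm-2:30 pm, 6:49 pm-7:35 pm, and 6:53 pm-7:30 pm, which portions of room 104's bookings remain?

Merge the first list: 8:36 am–9:03 am, 9:18 am–10:26 am, 10:39 am–12:03 pm, 6:07 pm–6:40 pm.
Merge the second list: 9:27 am–10:17 am, 1:27 pm–2:30 pm, 6:49 pm–7:35 pm.
8:36 am–9:03 am: nothing removed.
9:18 am–10:26 am \ B = 9:18 am–9:27 am, 10:17 am–10:26 am.
10:39 am–12:03 pm: nothing removed.
6:07 pm–6:40 pm: nothing removed.

8:36 am–9:03 am, 9:18 am–9:27 am, 10:17 am–10:26 am, 10:39 am–12:03 pm, 6:07 pm–6:40 pm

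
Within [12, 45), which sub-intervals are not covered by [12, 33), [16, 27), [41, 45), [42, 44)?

[33, 41)

The merged coverage is [12, 33), [41, 45).
Complement within [12, 45): [33, 41).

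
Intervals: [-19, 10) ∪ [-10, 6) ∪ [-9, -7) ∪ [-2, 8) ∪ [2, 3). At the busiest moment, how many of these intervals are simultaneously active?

4

Walk the sorted start/end points keeping a running depth.
The depth first hits 4 at 2.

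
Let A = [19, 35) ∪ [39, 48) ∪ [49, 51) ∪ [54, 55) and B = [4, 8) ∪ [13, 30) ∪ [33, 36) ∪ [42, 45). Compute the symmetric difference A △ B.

[4, 8) ∪ [13, 19) ∪ [30, 33) ∪ [35, 36) ∪ [39, 42) ∪ [45, 48) ∪ [49, 51) ∪ [54, 55)

A \ B = [30, 33), [39, 42), [45, 48), [49, 51), [54, 55).
B \ A = [4, 8), [13, 19), [35, 36).
Union of the two gives the symmetric difference.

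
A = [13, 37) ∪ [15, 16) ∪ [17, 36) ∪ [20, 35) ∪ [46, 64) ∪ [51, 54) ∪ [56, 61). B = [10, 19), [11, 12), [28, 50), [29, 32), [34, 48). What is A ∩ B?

First set merges to [13, 37), [46, 64).
Second set merges to [10, 19), [28, 50).
[13, 37) overlaps B on [13, 19), [28, 37).
[46, 64) overlaps B on [46, 50).

[13, 19) ∪ [28, 37) ∪ [46, 50)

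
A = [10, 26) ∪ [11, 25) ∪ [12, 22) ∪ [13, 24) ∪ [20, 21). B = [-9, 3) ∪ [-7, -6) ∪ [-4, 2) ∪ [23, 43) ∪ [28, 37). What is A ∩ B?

First set merges to [10, 26).
Second set merges to [-9, 3), [23, 43).
[10, 26) meets the second set on [23, 26).

[23, 26)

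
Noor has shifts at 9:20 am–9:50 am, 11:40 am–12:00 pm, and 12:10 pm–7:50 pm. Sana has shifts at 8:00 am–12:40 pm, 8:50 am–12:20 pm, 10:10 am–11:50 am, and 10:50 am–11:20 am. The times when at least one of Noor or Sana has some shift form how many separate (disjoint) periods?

1

B, merged: 8:00 am-12:40 pm.
A ∪ B = 8:00 am-7:50 pm.
That is 1 disjoint piece.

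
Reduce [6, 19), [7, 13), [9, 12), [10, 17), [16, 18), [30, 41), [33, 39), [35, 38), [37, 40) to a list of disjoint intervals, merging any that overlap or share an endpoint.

[6, 19) ∪ [30, 41)

[7, 13) overlaps/touches [6, 19) → extend to [6, 19).
[9, 12) overlaps/touches [6, 19) → extend to [6, 19).
[10, 17) overlaps/touches [6, 19) → extend to [6, 19).
[16, 18) overlaps/touches [6, 19) → extend to [6, 19).
[30, 41) is disjoint → start new block.
[33, 39) overlaps/touches [30, 41) → extend to [30, 41).
[35, 38) overlaps/touches [30, 41) → extend to [30, 41).
[37, 40) overlaps/touches [30, 41) → extend to [30, 41).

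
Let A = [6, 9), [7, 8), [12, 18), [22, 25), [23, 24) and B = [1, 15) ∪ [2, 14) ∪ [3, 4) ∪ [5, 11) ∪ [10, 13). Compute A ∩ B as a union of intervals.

A, merged: [6, 9), [12, 18), [22, 25).
B, merged: [1, 15).
[6, 9) ∩ B → [6, 9).
[12, 18) ∩ B → [12, 15).
[22, 25) meets no B interval.

[6, 9) ∪ [12, 15)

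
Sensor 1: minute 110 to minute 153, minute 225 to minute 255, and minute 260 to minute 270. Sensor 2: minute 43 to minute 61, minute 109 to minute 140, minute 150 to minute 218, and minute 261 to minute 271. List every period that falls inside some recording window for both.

minute 110 to minute 140, minute 150 to minute 153, minute 261 to minute 270

minute 110 to minute 153 meets the second set on minute 110 to minute 140, minute 150 to minute 153.
minute 225 to minute 255: no overlap with the second set.
minute 260 to minute 270 meets the second set on minute 261 to minute 270.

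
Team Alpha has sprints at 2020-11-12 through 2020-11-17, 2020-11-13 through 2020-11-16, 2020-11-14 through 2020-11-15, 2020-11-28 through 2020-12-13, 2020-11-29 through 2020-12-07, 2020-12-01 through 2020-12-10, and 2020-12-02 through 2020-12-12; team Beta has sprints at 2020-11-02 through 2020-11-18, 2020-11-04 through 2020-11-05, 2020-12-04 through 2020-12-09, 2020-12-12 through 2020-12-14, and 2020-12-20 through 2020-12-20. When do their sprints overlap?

2020-11-12 through 2020-11-17, 2020-12-04 through 2020-12-09, 2020-12-12 through 2020-12-13

Merge the first list: 2020-11-12 through 2020-11-17, 2020-11-28 through 2020-12-13.
Merge the second list: 2020-11-02 through 2020-11-18, 2020-12-04 through 2020-12-09, 2020-12-12 through 2020-12-14, 2020-12-20 through 2020-12-20.
2020-11-12 through 2020-11-17 meets the second set on 2020-11-12 through 2020-11-17.
2020-11-28 through 2020-12-13 meets the second set on 2020-12-04 through 2020-12-09, 2020-12-12 through 2020-12-13.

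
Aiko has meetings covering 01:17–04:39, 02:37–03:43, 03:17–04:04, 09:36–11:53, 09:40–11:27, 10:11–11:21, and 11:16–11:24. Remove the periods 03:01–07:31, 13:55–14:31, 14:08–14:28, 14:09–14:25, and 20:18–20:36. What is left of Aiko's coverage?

01:17–03:01, 09:36–11:53

Merge the first list: 01:17–04:39, 09:36–11:53.
Merge the second list: 03:01–07:31, 13:55–14:31, 20:18–20:36.
01:17–04:39 minus B → 01:17–03:01.
09:36–11:53: no B overlap → unchanged.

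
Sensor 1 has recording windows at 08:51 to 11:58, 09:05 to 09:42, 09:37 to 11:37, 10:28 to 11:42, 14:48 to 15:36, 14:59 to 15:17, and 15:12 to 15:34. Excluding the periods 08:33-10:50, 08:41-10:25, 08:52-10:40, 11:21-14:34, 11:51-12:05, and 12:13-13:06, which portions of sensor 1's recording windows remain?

First set merges to 08:51–11:58, 14:48–15:36.
Second set merges to 08:33–10:50, 11:21–14:34.
08:51–11:58 \ B = 10:50–11:21.
14:48–15:36: nothing removed.

10:50–11:21, 14:48–15:36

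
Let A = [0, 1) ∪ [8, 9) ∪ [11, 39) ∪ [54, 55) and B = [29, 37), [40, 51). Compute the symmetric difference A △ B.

Only in the first: [0, 1), [8, 9), [11, 29), [37, 39), [54, 55).
Only in the second: [40, 51).
Together these are the periods covered by exactly one.

[0, 1) ∪ [8, 9) ∪ [11, 29) ∪ [37, 39) ∪ [40, 51) ∪ [54, 55)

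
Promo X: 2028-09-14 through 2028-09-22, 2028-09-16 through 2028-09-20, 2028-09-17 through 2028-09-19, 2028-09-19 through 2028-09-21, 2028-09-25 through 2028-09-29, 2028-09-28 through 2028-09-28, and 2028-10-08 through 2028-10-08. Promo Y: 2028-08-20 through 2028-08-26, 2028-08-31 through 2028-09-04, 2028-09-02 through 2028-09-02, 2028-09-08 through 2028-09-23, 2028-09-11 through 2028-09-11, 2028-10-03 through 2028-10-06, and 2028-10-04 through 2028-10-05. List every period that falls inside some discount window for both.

A, merged: 2028-09-14 through 2028-09-22, 2028-09-25 through 2028-09-29, 2028-10-08 through 2028-10-08.
B, merged: 2028-08-20 through 2028-08-26, 2028-08-31 through 2028-09-04, 2028-09-08 through 2028-09-23, 2028-10-03 through 2028-10-06.
2028-09-14 through 2028-09-22 meets the second set on 2028-09-14 through 2028-09-22.
2028-09-25 through 2028-09-29: no overlap with the second set.
2028-10-08 through 2028-10-08: no overlap with the second set.

2028-09-14 through 2028-09-22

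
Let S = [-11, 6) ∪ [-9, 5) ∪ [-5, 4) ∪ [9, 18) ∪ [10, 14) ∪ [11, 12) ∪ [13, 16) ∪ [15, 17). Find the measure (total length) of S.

26

Merged: [-11, 6), [9, 18).
Lengths: 17 + 9 = 26.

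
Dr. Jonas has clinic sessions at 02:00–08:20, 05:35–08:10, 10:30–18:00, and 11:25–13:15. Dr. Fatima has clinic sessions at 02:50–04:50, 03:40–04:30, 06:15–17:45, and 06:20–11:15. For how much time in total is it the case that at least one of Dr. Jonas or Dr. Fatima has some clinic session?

16 h

A, merged: 02:00–08:20, 10:30–18:00.
B, merged: 02:50–04:50, 06:15–17:45.
A ∪ B = 02:00–18:00.
Total: 16 h.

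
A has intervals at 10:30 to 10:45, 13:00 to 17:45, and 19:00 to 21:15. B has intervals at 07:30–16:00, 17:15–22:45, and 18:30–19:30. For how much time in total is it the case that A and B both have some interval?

6 h

Second set merges to 07:30–16:00, 17:15–22:45.
A ∩ B = 10:30–10:45, 13:00–16:00, 17:15–17:45, 19:00–21:15.
Total: 15 min + 3 h + 30 min + 2 h 15 min = 6 h.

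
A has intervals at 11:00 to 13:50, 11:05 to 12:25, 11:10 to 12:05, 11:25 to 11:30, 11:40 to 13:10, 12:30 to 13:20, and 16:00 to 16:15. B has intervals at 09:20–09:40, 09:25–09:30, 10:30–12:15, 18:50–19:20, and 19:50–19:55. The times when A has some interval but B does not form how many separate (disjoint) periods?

2

First set merges to 11:00-13:50, 16:00-16:15.
Second set merges to 09:20-09:40, 10:30-12:15, 18:50-19:20, 19:50-19:55.
A \ B = 12:15-13:50, 16:00-16:15.
That is 2 disjoint pieces.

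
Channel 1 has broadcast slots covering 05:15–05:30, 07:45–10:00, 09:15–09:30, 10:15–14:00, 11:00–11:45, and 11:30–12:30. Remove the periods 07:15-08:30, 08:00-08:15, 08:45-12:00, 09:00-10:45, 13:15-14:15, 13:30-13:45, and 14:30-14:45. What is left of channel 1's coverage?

05:15–05:30, 08:30–08:45, 12:00–13:15

Merge the first list: 05:15–05:30, 07:45–10:00, 10:15–14:00.
Merge the second list: 07:15–08:30, 08:45–12:00, 13:15–14:15, 14:30–14:45.
05:15–05:30: nothing removed.
07:45–10:00 \ B = 08:30–08:45.
10:15–14:00 \ B = 12:00–13:15.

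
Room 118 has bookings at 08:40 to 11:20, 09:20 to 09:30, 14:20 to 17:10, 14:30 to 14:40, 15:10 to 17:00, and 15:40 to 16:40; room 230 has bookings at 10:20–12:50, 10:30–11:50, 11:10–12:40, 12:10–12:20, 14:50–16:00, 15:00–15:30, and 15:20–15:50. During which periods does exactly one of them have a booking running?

08:40–10:20, 11:20–12:50, 14:20–14:50, 16:00–17:10

First set merges to 08:40–11:20, 14:20–17:10.
Second set merges to 10:20–12:50, 14:50–16:00.
Only in the first: 08:40–10:20, 14:20–14:50, 16:00–17:10.
Only in the second: 11:20–12:50.
Together these are the periods covered by exactly one.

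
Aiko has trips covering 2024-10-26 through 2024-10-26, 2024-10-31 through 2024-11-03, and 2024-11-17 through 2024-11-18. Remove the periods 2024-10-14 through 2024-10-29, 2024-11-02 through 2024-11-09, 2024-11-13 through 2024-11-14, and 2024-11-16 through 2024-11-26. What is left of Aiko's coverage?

2024-10-26 through 2024-10-26: fully covered by B → removed.
2024-10-31 through 2024-11-03 minus B → 2024-10-31 through 2024-11-01.
2024-11-17 through 2024-11-18: fully covered by B → removed.

2024-10-31 through 2024-11-01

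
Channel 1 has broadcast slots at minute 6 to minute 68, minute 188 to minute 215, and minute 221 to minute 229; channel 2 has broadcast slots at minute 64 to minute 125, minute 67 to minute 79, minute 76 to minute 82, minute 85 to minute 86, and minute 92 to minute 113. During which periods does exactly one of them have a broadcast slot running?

Merge the second list: minute 64 to minute 125.
Only in the first: minute 6 to minute 64, minute 188 to minute 215, minute 221 to minute 229.
Only in the second: minute 68 to minute 125.
Together these are the periods covered by exactly one.

minute 6 to minute 64, minute 68 to minute 125, minute 188 to minute 215, minute 221 to minute 229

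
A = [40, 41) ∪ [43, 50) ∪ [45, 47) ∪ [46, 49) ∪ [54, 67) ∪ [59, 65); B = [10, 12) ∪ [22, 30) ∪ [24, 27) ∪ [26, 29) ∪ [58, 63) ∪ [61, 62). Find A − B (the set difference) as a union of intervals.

[40, 41) ∪ [43, 50) ∪ [54, 58) ∪ [63, 67)

Merge the first list: [40, 41), [43, 50), [54, 67).
Merge the second list: [10, 12), [22, 30), [58, 63).
[40, 41) is untouched.
[43, 50) is untouched.
[54, 67) with B removed leaves [54, 58), [63, 67).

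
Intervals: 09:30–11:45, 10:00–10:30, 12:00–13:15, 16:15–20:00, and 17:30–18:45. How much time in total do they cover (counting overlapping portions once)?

7 h 15 min

Merged: 09:30-11:45, 12:00-13:15, 16:15-20:00.
Lengths: 2 h 15 min + 1 h 15 min + 3 h 45 min = 7 h 15 min.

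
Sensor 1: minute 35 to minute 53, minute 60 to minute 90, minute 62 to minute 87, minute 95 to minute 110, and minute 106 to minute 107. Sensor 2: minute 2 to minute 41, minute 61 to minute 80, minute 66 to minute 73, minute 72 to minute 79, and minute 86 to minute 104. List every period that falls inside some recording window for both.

minute 35 to minute 41, minute 61 to minute 80, minute 86 to minute 90, minute 95 to minute 104

Merge the first list: minute 35 to minute 53, minute 60 to minute 90, minute 95 to minute 110.
Merge the second list: minute 2 to minute 41, minute 61 to minute 80, minute 86 to minute 104.
minute 35 to minute 53 overlaps B on minute 35 to minute 41.
minute 60 to minute 90 overlaps B on minute 61 to minute 80, minute 86 to minute 90.
minute 95 to minute 110 overlaps B on minute 95 to minute 104.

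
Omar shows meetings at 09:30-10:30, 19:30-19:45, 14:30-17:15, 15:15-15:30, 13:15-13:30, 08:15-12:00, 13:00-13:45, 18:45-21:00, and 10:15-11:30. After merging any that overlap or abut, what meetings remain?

08:15–12:00, 13:00–13:45, 14:30–17:15, 18:45–21:00

Sort by start: 08:15–12:00, 09:30–10:30, 10:15–11:30, 13:00–13:45, 13:15–13:30, 14:30–17:15, 15:15–15:30, 18:45–21:00, 19:30–19:45.
09:30–10:30 overlaps/touches 08:15–12:00 → extend to 08:15–12:00.
10:15–11:30 overlaps/touches 08:15–12:00 → extend to 08:15–12:00.
13:00–13:45 is disjoint → start new block.
13:15–13:30 overlaps/touches 13:00–13:45 → extend to 13:00–13:45.
14:30–17:15 is disjoint → start new block.
15:15–15:30 overlaps/touches 14:30–17:15 → extend to 14:30–17:15.
18:45–21:00 is disjoint → start new block.
19:30–19:45 overlaps/touches 18:45–21:00 → extend to 18:45–21:00.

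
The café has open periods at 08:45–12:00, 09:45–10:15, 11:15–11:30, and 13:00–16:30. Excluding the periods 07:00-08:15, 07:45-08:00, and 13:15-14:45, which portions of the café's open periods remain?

08:45-12:00, 13:00-13:15, 14:45-16:30

Merge the first list: 08:45-12:00, 13:00-16:30.
Merge the second list: 07:00-08:15, 13:15-14:45.
08:45-12:00 is untouched.
13:00-16:30 with B removed leaves 13:00-13:15, 14:45-16:30.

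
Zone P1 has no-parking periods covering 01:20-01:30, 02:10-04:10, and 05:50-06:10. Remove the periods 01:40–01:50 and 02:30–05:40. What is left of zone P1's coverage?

01:20-01:30 is untouched.
02:10-04:10 with B removed leaves 02:10-02:30.
05:50-06:10 is untouched.

01:20-01:30, 02:10-02:30, 05:50-06:10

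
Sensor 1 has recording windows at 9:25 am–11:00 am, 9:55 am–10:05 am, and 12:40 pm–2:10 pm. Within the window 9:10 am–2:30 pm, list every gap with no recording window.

9:10 am–9:25 am, 11:00 am–12:40 pm, 2:10 pm–2:30 pm

After merging, the occupied span is 9:25 am–11:00 am, 12:40 pm–2:10 pm.
Complement within 9:10 am–2:30 pm: 9:10 am–9:25 am, 11:00 am–12:40 pm, 2:10 pm–2:30 pm.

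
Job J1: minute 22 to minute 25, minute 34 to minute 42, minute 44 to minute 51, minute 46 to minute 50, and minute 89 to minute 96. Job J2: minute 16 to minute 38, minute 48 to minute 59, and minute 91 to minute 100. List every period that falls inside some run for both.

minute 22 to minute 25, minute 34 to minute 38, minute 48 to minute 51, minute 91 to minute 96

Merge the first list: minute 22 to minute 25, minute 34 to minute 42, minute 44 to minute 51, minute 89 to minute 96.
minute 22 to minute 25 ∩ B → minute 22 to minute 25.
minute 34 to minute 42 ∩ B → minute 34 to minute 38.
minute 44 to minute 51 ∩ B → minute 48 to minute 51.
minute 89 to minute 96 ∩ B → minute 91 to minute 96.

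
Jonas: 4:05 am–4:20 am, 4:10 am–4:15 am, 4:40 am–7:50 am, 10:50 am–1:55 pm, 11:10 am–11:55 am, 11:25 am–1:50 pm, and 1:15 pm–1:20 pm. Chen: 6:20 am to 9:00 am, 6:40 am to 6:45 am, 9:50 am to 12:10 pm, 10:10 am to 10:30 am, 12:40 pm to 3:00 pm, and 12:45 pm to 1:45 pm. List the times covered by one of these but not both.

4:05 am–4:20 am, 4:40 am–6:20 am, 7:50 am–9:00 am, 9:50 am–10:50 am, 12:10 pm–12:40 pm, 1:55 pm–3:00 pm

Merge the first list: 4:05 am–4:20 am, 4:40 am–7:50 am, 10:50 am–1:55 pm.
Merge the second list: 6:20 am–9:00 am, 9:50 am–12:10 pm, 12:40 pm–3:00 pm.
Only in the first: 4:05 am–4:20 am, 4:40 am–6:20 am, 12:10 pm–12:40 pm.
Only in the second: 7:50 am–9:00 am, 9:50 am–10:50 am, 1:55 pm–3:00 pm.
Together these are the periods covered by exactly one.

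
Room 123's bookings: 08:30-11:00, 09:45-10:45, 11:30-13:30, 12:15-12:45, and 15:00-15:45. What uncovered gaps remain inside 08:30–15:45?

The merged coverage is 08:30-11:00, 11:30-13:30, 15:00-15:45.
Uncovered inside 08:30-15:45: 11:00-11:30, 13:30-15:00.

11:00-11:30, 13:30-15:00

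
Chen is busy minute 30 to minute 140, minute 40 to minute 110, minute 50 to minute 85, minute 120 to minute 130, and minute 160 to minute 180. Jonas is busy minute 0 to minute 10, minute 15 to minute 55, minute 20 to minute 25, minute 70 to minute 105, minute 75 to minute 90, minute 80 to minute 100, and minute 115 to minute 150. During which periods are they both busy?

minute 30 to minute 55, minute 70 to minute 105, minute 115 to minute 140

A, merged: minute 30 to minute 140, minute 160 to minute 180.
B, merged: minute 0 to minute 10, minute 15 to minute 55, minute 70 to minute 105, minute 115 to minute 150.
minute 30 to minute 140 overlaps B on minute 30 to minute 55, minute 70 to minute 105, minute 115 to minute 140.
minute 160 to minute 180 falls entirely outside B.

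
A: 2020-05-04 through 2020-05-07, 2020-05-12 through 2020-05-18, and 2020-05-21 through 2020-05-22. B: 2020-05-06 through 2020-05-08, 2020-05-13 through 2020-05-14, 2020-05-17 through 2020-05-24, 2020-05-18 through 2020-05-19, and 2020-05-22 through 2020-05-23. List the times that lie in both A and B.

2020-05-06 through 2020-05-07, 2020-05-13 through 2020-05-14, 2020-05-17 through 2020-05-18, 2020-05-21 through 2020-05-22

Merge the second list: 2020-05-06 through 2020-05-08, 2020-05-13 through 2020-05-14, 2020-05-17 through 2020-05-24.
2020-05-04 through 2020-05-07 overlaps B on 2020-05-06 through 2020-05-07.
2020-05-12 through 2020-05-18 overlaps B on 2020-05-13 through 2020-05-14, 2020-05-17 through 2020-05-18.
2020-05-21 through 2020-05-22 overlaps B on 2020-05-21 through 2020-05-22.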